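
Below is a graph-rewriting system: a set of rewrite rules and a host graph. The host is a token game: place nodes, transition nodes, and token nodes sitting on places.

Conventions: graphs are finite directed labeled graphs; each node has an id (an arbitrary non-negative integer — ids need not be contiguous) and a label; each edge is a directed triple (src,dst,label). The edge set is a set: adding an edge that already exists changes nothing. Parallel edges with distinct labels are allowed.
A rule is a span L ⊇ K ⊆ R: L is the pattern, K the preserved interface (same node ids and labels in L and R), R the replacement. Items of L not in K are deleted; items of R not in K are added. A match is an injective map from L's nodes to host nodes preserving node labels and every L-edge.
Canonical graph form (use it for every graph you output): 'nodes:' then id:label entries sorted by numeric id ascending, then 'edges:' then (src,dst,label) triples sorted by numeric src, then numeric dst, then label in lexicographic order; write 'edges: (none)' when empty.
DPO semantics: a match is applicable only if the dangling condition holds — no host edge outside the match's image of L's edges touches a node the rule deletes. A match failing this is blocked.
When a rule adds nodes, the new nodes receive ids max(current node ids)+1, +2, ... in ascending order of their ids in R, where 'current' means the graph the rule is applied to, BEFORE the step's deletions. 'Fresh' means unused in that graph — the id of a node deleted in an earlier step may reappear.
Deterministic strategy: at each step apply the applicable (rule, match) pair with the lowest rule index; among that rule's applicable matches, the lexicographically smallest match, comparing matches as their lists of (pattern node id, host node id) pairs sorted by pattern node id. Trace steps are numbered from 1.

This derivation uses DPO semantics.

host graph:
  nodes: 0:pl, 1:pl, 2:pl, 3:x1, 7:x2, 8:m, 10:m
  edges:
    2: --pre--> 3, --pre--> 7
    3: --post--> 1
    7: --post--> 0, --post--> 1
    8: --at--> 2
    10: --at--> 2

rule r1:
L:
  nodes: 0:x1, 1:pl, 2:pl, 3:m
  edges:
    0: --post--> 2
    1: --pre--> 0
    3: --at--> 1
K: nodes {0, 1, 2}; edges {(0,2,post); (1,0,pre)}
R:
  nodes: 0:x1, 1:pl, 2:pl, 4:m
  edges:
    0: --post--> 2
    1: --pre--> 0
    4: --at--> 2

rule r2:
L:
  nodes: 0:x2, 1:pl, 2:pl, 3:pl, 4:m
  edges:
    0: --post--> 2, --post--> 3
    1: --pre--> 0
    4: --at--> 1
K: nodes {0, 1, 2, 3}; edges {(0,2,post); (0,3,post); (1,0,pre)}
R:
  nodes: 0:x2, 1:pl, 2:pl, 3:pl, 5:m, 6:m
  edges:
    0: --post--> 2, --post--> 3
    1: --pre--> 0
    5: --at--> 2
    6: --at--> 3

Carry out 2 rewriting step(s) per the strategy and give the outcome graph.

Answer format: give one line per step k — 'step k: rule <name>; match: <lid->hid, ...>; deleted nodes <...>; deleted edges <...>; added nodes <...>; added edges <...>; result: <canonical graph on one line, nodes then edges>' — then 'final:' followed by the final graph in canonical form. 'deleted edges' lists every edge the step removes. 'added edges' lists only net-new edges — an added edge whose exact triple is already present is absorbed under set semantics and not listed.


step 1: rule r1; match: 0->3, 1->2, 2->1, 3->8; deleted nodes 8; deleted edges (8,2,at); added nodes 11; added edges (11,1,at); result: nodes: 0:pl, 1:pl, 2:pl, 3:x1, 7:x2, 10:m, 11:m edges: (2,3,pre); (2,7,pre); (3,1,post); (7,0,post); (7,1,post); (10,2,at); (11,1,at)
step 2: rule r1; match: 0->3, 1->2, 2->1, 3->10; deleted nodes 10; deleted edges (10,2,at); added nodes 12; added edges (12,1,at); result: nodes: 0:pl, 1:pl, 2:pl, 3:x1, 7:x2, 11:m, 12:m edges: (2,3,pre); (2,7,pre); (3,1,post); (7,0,post); (7,1,post); (11,1,at); (12,1,at)
final:
nodes: 0:pl, 1:pl, 2:pl, 3:x1, 7:x2, 11:m, 12:m
edges: (2,3,pre); (2,7,pre); (3,1,post); (7,0,post); (7,1,post); (11,1,at); (12,1,at)


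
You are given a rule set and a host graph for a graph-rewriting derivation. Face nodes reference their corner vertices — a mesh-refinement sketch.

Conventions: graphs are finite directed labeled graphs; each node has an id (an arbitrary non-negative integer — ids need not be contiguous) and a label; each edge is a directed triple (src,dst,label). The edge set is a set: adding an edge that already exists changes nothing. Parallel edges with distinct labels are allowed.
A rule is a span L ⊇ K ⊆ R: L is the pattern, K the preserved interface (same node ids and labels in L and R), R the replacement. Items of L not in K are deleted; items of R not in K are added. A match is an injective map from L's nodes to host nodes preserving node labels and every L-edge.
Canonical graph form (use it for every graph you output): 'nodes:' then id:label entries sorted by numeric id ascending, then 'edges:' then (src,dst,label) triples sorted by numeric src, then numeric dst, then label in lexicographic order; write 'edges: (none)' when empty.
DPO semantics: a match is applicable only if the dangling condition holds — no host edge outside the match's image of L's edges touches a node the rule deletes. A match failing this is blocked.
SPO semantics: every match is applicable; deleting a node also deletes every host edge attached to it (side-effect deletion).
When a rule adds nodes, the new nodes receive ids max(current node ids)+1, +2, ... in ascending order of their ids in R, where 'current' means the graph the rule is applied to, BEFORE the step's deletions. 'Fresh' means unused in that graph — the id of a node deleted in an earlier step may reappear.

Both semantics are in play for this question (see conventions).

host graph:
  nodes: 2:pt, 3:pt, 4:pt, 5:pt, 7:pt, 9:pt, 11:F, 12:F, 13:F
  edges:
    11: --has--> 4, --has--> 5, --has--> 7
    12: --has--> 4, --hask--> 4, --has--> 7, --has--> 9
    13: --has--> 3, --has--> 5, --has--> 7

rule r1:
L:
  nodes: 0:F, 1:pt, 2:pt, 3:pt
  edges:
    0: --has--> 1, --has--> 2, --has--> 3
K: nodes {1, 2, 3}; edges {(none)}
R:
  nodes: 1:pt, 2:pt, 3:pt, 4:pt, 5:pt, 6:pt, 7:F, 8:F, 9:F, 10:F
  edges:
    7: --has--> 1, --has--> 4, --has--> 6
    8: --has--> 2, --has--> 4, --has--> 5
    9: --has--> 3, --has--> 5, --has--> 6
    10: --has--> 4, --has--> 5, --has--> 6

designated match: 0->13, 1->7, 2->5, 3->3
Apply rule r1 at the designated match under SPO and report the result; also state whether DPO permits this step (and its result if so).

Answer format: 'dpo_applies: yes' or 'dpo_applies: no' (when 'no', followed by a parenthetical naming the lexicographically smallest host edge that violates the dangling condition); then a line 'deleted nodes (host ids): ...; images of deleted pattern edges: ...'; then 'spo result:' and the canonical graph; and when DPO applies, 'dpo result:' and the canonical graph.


dpo_applies: yes
deleted nodes (host ids): 13; images of deleted pattern edges: (13,3,has); (13,5,has); (13,7,has)
spo result:
nodes: 2:pt, 3:pt, 4:pt, 5:pt, 7:pt, 9:pt, 11:F, 12:F, 14:pt, 15:pt, 16:pt, 17:F, 18:F, 19:F, 20:F
edges: (11,4,has); (11,5,has); (11,7,has); (12,4,has); (12,4,hask); (12,7,has); (12,9,has); (17,7,has); (17,14,has); (17,16,has); (18,5,has); (18,14,has); (18,15,has); (19,3,has); (19,15,has); (19,16,has); (20,14,has); (20,15,has); (20,16,has)
dpo result:
nodes: 2:pt, 3:pt, 4:pt, 5:pt, 7:pt, 9:pt, 11:F, 12:F, 14:pt, 15:pt, 16:pt, 17:F, 18:F, 19:F, 20:F
edges: (11,4,has); (11,5,has); (11,7,has); (12,4,has); (12,4,hask); (12,7,has); (12,9,has); (17,7,has); (17,14,has); (17,16,has); (18,5,has); (18,14,has); (18,15,has); (19,3,has); (19,15,has); (19,16,has); (20,14,has); (20,15,has); (20,16,has)


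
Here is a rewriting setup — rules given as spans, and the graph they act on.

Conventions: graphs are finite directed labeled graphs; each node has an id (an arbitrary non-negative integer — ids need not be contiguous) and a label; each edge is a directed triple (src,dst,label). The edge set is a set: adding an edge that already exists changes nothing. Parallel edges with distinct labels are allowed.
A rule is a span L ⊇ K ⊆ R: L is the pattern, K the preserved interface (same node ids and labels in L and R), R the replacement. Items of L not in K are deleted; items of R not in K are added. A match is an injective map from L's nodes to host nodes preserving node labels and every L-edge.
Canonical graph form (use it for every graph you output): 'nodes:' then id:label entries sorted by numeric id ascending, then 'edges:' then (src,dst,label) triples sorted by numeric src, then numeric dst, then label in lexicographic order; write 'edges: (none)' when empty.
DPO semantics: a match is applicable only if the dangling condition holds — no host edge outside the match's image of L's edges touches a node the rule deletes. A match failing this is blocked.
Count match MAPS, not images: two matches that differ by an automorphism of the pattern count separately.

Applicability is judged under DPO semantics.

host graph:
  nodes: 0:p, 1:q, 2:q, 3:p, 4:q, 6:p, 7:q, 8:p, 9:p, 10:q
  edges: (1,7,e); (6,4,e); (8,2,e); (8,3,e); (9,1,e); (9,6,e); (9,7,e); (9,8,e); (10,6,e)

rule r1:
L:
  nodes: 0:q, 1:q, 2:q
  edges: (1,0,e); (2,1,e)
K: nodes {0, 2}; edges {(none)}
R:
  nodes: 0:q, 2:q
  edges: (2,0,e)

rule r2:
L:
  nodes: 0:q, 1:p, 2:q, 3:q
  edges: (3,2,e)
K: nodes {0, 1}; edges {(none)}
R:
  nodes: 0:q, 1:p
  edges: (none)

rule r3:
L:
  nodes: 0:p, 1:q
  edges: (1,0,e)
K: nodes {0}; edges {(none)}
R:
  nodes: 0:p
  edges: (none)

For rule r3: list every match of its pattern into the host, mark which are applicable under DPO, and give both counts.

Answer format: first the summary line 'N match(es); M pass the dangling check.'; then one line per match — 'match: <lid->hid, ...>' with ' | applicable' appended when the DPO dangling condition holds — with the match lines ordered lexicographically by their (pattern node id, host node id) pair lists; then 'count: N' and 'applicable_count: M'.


1 match(es); 1 pass the dangling check.
match: 0->6, 1->10 | applicable
count: 1
applicable_count: 1


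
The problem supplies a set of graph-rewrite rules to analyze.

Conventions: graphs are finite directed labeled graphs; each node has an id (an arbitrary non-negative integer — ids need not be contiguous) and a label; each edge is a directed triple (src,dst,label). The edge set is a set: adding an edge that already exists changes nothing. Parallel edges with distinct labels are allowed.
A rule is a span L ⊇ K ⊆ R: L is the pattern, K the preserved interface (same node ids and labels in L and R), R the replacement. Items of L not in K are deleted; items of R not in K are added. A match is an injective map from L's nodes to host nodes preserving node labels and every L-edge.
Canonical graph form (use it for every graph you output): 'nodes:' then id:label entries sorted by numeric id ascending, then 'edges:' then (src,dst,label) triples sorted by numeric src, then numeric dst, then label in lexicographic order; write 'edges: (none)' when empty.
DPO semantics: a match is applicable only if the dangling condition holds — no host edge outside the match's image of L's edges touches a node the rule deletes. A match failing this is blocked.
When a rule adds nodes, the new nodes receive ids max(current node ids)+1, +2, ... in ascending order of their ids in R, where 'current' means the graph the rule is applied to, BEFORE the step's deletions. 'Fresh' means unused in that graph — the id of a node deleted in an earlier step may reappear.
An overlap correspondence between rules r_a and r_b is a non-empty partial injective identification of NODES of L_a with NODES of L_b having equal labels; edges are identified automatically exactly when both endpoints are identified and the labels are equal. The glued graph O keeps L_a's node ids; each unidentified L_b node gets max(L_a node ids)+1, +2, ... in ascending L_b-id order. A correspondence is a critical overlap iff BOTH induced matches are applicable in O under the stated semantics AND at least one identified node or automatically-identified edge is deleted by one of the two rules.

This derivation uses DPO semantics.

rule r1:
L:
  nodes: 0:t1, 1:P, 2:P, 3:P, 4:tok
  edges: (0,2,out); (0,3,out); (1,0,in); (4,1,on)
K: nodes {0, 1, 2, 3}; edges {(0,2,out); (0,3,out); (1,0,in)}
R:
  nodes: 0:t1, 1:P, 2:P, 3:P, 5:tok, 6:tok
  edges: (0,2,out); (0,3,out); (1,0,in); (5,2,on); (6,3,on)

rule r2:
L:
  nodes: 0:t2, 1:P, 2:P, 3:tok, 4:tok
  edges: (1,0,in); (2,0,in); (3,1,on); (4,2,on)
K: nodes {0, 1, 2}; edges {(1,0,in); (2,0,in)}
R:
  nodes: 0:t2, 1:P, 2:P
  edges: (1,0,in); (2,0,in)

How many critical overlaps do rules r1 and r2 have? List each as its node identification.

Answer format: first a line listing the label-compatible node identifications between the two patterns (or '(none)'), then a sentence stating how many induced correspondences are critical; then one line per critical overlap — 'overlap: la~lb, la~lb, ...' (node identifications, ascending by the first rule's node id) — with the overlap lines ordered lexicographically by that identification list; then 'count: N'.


label-compatible node identifications between L(r1) and L(r2): 1~1, 1~2, 2~1, 2~2, 3~1, 3~2, 4~3, 4~4
6 of the induced correspondences are critical overlaps of r1 and r2.
overlap: 1~1, 2~2, 4~3
overlap: 1~1, 3~2, 4~3
overlap: 1~1, 4~3
overlap: 1~2, 2~1, 4~4
overlap: 1~2, 3~1, 4~4
overlap: 1~2, 4~4
count: 6


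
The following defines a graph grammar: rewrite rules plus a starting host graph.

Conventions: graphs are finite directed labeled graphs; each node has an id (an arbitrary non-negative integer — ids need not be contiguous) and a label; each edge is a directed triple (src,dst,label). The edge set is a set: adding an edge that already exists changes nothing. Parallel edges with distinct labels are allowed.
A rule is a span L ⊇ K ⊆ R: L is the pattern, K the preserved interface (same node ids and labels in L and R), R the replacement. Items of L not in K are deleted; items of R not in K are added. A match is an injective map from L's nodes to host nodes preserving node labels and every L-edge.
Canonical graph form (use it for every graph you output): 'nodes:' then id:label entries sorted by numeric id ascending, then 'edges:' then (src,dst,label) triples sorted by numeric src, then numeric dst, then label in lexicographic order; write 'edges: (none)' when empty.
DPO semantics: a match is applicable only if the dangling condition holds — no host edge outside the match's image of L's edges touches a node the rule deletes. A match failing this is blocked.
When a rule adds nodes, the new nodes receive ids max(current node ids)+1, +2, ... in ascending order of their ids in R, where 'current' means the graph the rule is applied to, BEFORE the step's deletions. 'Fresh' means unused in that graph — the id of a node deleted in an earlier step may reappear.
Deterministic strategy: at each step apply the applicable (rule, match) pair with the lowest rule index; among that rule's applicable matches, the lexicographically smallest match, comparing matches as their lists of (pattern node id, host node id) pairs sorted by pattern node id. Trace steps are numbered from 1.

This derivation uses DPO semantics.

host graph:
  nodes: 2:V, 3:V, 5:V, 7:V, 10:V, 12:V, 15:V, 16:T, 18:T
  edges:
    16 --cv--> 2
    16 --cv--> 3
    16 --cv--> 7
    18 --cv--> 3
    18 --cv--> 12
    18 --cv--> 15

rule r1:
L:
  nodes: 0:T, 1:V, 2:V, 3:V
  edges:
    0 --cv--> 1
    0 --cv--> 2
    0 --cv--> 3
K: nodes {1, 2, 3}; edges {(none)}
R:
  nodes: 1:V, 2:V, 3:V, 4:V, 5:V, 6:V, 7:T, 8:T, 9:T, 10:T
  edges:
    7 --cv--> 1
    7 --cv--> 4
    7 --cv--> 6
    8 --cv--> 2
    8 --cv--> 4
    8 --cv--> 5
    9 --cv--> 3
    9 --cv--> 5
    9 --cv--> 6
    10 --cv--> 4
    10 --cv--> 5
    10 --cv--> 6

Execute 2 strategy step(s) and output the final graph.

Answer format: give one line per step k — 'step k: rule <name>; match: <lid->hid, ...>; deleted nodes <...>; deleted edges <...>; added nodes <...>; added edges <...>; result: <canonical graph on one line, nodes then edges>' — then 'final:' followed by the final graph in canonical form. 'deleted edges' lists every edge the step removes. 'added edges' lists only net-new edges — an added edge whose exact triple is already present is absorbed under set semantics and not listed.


step 1: rule r1; match: 0->16, 1->2, 2->3, 3->7; deleted nodes 16; deleted edges (16,2,cv); (16,3,cv); (16,7,cv); added nodes 19, 20, 21, 22, 23, 24, 25; added edges (22,2,cv); (22,19,cv); (22,21,cv); (23,3,cv); (23,19,cv); (23,20,cv); (24,7,cv); (24,20,cv); (24,21,cv); (25,19,cv); (25,20,cv); (25,21,cv); result: nodes: 2:V, 3:V, 5:V, 7:V, 10:V, 12:V, 15:V, 18:T, 19:V, 20:V, 21:V, 22:T, 23:T, 24:T, 25:T edges: (18,3,cv); (18,12,cv); (18,15,cv); (22,2,cv); (22,19,cv); (22,21,cv); (23,3,cv); (23,19,cv); (23,20,cv); (24,7,cv); (24,20,cv); (24,21,cv); (25,19,cv); (25,20,cv); (25,21,cv)
step 2: rule r1; match: 0->18, 1->3, 2->12, 3->15; deleted nodes 18; deleted edges (18,3,cv); (18,12,cv); (18,15,cv); added nodes 26, 27, 28, 29, 30, 31, 32; added edges (29,3,cv); (29,26,cv); (29,28,cv); (30,12,cv); (30,26,cv); (30,27,cv); (31,15,cv); (31,27,cv); (31,28,cv); (32,26,cv); (32,27,cv); (32,28,cv); result: nodes: 2:V, 3:V, 5:V, 7:V, 10:V, 12:V, 15:V, 19:V, 20:V, 21:V, 22:T, 23:T, 24:T, 25:T, 26:V, 27:V, 28:V, 29:T, 30:T, 31:T, 32:T edges: (22,2,cv); (22,19,cv); (22,21,cv); (23,3,cv); (23,19,cv); (23,20,cv); (24,7,cv); (24,20,cv); (24,21,cv); (25,19,cv); (25,20,cv); (25,21,cv); (29,3,cv); (29,26,cv); (29,28,cv); (30,12,cv); (30,26,cv); (30,27,cv); (31,15,cv); (31,27,cv); (31,28,cv); (32,26,cv); (32,27,cv); (32,28,cv)
final:
nodes: 2:V, 3:V, 5:V, 7:V, 10:V, 12:V, 15:V, 19:V, 20:V, 21:V, 22:T, 23:T, 24:T, 25:T, 26:V, 27:V, 28:V, 29:T, 30:T, 31:T, 32:T
edges: (22,2,cv); (22,19,cv); (22,21,cv); (23,3,cv); (23,19,cv); (23,20,cv); (24,7,cv); (24,20,cv); (24,21,cv); (25,19,cv); (25,20,cv); (25,21,cv); (29,3,cv); (29,26,cv); (29,28,cv); (30,12,cv); (30,26,cv); (30,27,cv); (31,15,cv); (31,27,cv); (31,28,cv); (32,26,cv); (32,27,cv); (32,28,cv)


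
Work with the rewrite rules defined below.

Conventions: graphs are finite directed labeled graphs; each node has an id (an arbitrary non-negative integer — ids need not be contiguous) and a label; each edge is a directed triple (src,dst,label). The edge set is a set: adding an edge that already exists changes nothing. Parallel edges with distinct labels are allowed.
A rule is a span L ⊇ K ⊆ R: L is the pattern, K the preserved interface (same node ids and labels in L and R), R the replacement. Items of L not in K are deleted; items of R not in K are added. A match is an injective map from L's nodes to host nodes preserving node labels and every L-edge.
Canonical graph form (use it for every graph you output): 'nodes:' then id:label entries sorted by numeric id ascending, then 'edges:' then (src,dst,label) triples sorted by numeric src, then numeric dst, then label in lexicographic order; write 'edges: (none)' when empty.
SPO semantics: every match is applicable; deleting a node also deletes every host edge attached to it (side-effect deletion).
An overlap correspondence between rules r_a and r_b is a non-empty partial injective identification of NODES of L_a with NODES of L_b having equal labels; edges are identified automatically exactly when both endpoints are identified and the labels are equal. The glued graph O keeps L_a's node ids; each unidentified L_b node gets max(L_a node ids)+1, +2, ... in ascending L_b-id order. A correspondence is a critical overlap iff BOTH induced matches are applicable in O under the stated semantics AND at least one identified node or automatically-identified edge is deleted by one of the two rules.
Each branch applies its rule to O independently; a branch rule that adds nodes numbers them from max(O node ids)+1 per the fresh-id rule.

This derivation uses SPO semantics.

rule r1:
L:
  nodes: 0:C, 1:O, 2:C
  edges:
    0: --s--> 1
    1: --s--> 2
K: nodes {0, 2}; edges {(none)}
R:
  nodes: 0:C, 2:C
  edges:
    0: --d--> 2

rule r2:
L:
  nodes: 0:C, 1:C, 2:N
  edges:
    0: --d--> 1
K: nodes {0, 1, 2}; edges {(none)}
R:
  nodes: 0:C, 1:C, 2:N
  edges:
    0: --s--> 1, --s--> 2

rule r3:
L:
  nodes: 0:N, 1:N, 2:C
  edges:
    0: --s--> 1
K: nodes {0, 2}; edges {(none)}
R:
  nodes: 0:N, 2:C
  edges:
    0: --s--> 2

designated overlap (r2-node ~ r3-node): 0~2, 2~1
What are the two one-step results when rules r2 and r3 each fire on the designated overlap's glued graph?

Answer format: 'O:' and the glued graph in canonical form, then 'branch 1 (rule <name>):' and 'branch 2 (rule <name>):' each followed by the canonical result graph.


O:
nodes: 0:C, 1:C, 2:N, 3:N
edges: (0,1,d); (3,2,s)
branch 1 (rule r2):
nodes: 0:C, 1:C, 2:N, 3:N
edges: (0,1,s); (0,2,s); (3,2,s)
branch 2 (rule r3):
nodes: 0:C, 1:C, 3:N
edges: (0,1,d); (3,0,s)


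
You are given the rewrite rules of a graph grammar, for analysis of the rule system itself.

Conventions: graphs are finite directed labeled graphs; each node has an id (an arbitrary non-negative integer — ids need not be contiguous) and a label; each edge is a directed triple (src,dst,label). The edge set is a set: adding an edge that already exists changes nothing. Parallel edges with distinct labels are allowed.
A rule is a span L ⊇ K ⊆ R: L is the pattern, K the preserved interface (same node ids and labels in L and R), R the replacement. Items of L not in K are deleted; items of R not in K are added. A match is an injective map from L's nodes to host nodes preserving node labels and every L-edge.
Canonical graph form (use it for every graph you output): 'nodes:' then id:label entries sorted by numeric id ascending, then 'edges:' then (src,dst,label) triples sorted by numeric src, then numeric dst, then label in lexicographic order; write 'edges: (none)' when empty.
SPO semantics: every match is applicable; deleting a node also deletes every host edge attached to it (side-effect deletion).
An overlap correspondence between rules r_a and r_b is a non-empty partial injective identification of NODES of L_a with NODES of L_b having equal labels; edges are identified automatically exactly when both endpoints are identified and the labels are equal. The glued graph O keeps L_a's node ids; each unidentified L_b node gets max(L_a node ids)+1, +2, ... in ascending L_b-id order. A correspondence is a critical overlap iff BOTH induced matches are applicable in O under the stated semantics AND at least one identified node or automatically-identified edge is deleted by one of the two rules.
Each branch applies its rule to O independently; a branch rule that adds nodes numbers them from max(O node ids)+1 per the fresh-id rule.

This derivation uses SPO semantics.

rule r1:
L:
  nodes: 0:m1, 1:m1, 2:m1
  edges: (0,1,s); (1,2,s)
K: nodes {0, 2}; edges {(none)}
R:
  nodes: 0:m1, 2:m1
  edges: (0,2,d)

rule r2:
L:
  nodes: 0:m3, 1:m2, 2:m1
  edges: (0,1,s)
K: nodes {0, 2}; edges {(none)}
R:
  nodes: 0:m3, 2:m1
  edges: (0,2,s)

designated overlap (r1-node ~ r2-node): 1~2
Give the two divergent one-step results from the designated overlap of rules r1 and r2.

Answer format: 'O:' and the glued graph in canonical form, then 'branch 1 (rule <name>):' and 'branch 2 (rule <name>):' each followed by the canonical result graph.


O:
nodes: 0:m1, 1:m1, 2:m1, 3:m3, 4:m2
edges: (0,1,s); (1,2,s); (3,4,s)
branch 1 (rule r1):
nodes: 0:m1, 2:m1, 3:m3, 4:m2
edges: (0,2,d); (3,4,s)
branch 2 (rule r2):
nodes: 0:m1, 1:m1, 2:m1, 3:m3
edges: (0,1,s); (1,2,s); (3,1,s)


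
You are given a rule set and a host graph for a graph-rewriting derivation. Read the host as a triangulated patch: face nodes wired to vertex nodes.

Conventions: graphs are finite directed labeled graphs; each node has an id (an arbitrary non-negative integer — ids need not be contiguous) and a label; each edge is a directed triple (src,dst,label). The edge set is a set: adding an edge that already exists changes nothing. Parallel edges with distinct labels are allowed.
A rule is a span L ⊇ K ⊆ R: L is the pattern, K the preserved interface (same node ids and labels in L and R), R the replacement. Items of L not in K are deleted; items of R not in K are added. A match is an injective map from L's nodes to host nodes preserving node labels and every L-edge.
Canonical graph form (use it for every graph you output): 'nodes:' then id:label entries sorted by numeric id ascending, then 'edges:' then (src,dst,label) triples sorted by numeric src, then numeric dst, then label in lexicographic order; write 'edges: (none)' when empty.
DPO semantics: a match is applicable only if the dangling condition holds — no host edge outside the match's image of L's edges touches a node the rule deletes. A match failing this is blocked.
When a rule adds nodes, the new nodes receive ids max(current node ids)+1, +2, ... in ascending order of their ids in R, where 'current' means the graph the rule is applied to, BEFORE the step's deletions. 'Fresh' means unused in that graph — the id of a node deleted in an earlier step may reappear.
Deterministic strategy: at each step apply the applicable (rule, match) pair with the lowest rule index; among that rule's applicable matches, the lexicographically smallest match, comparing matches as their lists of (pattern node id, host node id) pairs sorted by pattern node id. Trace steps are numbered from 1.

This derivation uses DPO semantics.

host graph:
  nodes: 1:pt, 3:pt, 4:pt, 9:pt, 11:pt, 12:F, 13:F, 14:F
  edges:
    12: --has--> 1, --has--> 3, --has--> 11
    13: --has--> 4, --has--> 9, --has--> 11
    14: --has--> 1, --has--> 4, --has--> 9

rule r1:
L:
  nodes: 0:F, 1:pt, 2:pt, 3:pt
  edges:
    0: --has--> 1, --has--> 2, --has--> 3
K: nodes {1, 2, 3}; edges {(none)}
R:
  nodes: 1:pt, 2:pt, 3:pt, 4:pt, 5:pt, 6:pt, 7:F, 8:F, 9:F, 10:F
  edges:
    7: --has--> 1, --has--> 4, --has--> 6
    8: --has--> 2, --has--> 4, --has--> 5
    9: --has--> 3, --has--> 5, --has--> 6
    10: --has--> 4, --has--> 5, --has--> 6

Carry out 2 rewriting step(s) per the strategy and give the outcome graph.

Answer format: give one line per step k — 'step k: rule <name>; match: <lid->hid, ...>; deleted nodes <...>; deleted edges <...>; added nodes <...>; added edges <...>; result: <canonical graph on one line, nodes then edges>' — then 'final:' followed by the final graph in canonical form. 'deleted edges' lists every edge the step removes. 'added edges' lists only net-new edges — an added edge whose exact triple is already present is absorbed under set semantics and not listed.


step 1: rule r1; match: 0->12, 1->1, 2->3, 3->11; deleted nodes 12; deleted edges (12,1,has); (12,3,has); (12,11,has); added nodes 15, 16, 17, 18, 19, 20, 21; added edges (18,1,has); (18,15,has); (18,17,has); (19,3,has); (19,15,has); (19,16,has); (20,11,has); (20,16,has); (20,17,has); (21,15,has); (21,16,has); (21,17,has); result: nodes: 1:pt, 3:pt, 4:pt, 9:pt, 11:pt, 13:F, 14:F, 15:pt, 16:pt, 17:pt, 18:F, 19:F, 20:F, 21:F edges: (13,4,has); (13,9,has); (13,11,has); (14,1,has); (14,4,has); (14,9,has); (18,1,has); (18,15,has); (18,17,has); (19,3,has); (19,15,has); (19,16,has); (20,11,has); (20,16,has); (20,17,has); (21,15,has); (21,16,has); (21,17,has)
step 2: rule r1; match: 0->13, 1->4, 2->9, 3->11; deleted nodes 13; deleted edges (13,4,has); (13,9,has); (13,11,has); added nodes 22, 23, 24, 25, 26, 27, 28; added edges (25,4,has); (25,22,has); (25,24,has); (26,9,has); (26,22,has); (26,23,has); (27,11,has); (27,23,has); (27,24,has); (28,22,has); (28,23,has); (28,24,has); result: nodes: 1:pt, 3:pt, 4:pt, 9:pt, 11:pt, 14:F, 15:pt, 16:pt, 17:pt, 18:F, 19:F, 20:F, 21:F, 22:pt, 23:pt, 24:pt, 25:F, 26:F, 27:F, 28:F edges: (14,1,has); (14,4,has); (14,9,has); (18,1,has); (18,15,has); (18,17,has); (19,3,has); (19,15,has); (19,16,has); (20,11,has); (20,16,has); (20,17,has); (21,15,has); (21,16,has); (21,17,has); (25,4,has); (25,22,has); (25,24,has); (26,9,has); (26,22,has); (26,23,has); (27,11,has); (27,23,has); (27,24,has); (28,22,has); (28,23,has); (28,24,has)
final:
nodes: 1:pt, 3:pt, 4:pt, 9:pt, 11:pt, 14:F, 15:pt, 16:pt, 17:pt, 18:F, 19:F, 20:F, 21:F, 22:pt, 23:pt, 24:pt, 25:F, 26:F, 27:F, 28:F
edges: (14,1,has); (14,4,has); (14,9,has); (18,1,has); (18,15,has); (18,17,has); (19,3,has); (19,15,has); (19,16,has); (20,11,has); (20,16,has); (20,17,has); (21,15,has); (21,16,has); (21,17,has); (25,4,has); (25,22,has); (25,24,has); (26,9,has); (26,22,has); (26,23,has); (27,11,has); (27,23,has); (27,24,has); (28,22,has); (28,23,has); (28,24,has)


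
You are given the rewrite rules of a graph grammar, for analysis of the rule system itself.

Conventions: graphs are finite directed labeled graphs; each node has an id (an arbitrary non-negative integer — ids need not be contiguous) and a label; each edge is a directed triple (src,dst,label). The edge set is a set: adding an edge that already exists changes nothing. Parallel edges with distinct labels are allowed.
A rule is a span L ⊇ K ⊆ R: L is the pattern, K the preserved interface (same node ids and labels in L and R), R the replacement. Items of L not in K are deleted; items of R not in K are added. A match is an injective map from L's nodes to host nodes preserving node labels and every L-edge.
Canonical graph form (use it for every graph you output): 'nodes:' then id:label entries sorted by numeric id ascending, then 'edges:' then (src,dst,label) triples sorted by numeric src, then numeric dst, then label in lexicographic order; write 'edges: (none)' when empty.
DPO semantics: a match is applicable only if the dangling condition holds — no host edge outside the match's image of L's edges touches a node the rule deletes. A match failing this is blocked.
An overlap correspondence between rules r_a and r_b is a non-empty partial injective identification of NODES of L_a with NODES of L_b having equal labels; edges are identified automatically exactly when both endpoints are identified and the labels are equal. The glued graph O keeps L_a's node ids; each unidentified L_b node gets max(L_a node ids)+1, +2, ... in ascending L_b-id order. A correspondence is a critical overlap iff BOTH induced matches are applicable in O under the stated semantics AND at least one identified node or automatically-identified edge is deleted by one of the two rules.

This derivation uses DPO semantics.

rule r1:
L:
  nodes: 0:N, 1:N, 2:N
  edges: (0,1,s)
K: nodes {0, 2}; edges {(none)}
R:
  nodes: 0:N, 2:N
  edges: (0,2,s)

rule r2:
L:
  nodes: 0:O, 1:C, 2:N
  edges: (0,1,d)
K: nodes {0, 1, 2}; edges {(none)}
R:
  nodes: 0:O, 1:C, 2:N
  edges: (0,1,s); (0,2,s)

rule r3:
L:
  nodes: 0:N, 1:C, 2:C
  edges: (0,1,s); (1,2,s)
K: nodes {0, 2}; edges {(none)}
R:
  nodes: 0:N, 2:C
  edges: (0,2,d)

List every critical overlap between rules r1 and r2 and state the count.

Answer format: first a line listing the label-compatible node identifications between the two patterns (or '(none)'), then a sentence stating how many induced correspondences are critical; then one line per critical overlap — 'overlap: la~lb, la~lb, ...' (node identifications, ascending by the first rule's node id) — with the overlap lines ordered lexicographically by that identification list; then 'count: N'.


label-compatible node identifications between L(r1) and L(r2): 0~2, 1~2, 2~2
1 of the induced correspondences is a critical overlap of r1 and r2.
overlap: 1~2
count: 1


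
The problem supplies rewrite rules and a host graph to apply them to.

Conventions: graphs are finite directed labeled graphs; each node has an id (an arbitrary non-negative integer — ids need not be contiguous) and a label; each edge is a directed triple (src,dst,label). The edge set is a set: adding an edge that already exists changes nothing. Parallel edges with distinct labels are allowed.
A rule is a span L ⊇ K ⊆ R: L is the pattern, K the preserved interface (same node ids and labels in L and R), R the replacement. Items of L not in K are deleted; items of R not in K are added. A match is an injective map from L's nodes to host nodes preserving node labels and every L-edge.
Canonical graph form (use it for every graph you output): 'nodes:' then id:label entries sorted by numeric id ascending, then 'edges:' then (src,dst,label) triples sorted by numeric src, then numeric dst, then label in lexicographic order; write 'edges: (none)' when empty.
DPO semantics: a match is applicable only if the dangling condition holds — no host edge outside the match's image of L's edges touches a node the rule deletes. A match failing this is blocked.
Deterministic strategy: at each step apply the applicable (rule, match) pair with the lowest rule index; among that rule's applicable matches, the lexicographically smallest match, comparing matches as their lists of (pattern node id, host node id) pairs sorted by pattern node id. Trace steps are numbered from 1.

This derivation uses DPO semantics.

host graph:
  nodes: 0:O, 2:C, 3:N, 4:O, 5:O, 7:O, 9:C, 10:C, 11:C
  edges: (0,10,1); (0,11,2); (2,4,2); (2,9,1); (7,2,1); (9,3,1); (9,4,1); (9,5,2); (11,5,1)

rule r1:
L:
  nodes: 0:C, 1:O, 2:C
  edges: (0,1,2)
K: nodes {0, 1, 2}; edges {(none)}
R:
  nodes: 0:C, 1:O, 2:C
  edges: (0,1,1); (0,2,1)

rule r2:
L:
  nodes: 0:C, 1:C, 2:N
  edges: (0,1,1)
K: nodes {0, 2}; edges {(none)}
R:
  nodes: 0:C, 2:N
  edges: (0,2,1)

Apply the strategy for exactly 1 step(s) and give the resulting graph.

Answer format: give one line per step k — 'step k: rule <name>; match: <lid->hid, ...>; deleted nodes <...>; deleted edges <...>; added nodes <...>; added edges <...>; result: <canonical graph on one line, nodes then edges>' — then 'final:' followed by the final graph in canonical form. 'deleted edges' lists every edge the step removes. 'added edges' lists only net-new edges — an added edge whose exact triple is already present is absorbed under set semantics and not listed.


step 1: rule r1; match: 0->2, 1->4, 2->9; deleted nodes (none); deleted edges (2,4,2); added nodes (none); added edges (2,4,1); result: nodes: 0:O, 2:C, 3:N, 4:O, 5:O, 7:O, 9:C, 10:C, 11:C edges: (0,10,1); (0,11,2); (2,4,1); (2,9,1); (7,2,1); (9,3,1); (9,4,1); (9,5,2); (11,5,1)
final:
nodes: 0:O, 2:C, 3:N, 4:O, 5:O, 7:O, 9:C, 10:C, 11:C
edges: (0,10,1); (0,11,2); (2,4,1); (2,9,1); (7,2,1); (9,3,1); (9,4,1); (9,5,2); (11,5,1)


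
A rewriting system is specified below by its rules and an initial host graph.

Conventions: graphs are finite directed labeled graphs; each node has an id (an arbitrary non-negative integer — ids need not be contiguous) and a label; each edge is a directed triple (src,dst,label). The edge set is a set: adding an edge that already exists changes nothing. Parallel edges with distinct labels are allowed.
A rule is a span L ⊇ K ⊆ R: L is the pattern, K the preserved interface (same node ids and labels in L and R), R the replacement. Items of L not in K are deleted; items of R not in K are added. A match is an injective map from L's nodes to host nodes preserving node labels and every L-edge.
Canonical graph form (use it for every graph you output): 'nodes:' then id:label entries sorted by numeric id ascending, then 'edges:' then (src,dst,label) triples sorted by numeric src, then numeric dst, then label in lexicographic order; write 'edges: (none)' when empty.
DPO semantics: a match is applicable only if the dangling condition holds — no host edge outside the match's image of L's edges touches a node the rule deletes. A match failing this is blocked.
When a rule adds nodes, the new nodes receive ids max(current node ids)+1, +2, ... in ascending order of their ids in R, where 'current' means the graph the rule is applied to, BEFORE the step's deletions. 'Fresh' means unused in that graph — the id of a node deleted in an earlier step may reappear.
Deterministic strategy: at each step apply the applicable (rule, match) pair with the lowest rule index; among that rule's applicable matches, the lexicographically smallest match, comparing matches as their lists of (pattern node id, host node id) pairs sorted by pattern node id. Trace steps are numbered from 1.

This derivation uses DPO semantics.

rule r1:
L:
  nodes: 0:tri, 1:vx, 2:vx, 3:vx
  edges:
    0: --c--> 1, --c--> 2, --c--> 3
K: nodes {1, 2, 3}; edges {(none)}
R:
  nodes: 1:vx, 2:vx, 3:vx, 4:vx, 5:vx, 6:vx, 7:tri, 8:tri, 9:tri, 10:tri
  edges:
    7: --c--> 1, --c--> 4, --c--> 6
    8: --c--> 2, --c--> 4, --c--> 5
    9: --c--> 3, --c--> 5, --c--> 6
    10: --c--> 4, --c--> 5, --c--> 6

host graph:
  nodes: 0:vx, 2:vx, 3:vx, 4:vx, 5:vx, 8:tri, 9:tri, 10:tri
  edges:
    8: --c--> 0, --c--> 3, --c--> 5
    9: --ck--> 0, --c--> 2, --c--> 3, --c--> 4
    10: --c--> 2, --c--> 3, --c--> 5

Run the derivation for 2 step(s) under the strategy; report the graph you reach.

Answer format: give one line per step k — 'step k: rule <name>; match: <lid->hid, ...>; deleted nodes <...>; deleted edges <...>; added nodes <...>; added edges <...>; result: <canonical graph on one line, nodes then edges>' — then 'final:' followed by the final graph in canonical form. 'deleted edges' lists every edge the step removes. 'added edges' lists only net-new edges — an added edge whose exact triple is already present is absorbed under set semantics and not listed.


step 1: rule r1; match: 0->8, 1->0, 2->3, 3->5; deleted nodes 8; deleted edges (8,0,c); (8,3,c); (8,5,c); added nodes 11, 12, 13, 14, 15, 16, 17; added edges (14,0,c); (14,11,c); (14,13,c); (15,3,c); (15,11,c); (15,12,c); (16,5,c); (16,12,c); (16,13,c); (17,11,c); (17,12,c); (17,13,c); result: nodes: 0:vx, 2:vx, 3:vx, 4:vx, 5:vx, 9:tri, 10:tri, 11:vx, 12:vx, 13:vx, 14:tri, 15:tri, 16:tri, 17:tri edges: (9,0,ck); (9,2,c); (9,3,c); (9,4,c); (10,2,c); (10,3,c); (10,5,c); (14,0,c); (14,11,c); (14,13,c); (15,3,c); (15,11,c); (15,12,c); (16,5,c); (16,12,c); (16,13,c); (17,11,c); (17,12,c); (17,13,c)
step 2: rule r1; match: 0->10, 1->2, 2->3, 3->5; deleted nodes 10; deleted edges (10,2,c); (10,3,c); (10,5,c); added nodes 18, 19, 20, 21, 22, 23, 24; added edges (21,2,c); (21,18,c); (21,20,c); (22,3,c); (22,18,c); (22,19,c); (23,5,c); (23,19,c); (23,20,c); (24,18,c); (24,19,c); (24,20,c); result: nodes: 0:vx, 2:vx, 3:vx, 4:vx, 5:vx, 9:tri, 11:vx, 12:vx, 13:vx, 14:tri, 15:tri, 16:tri, 17:tri, 18:vx, 19:vx, 20:vx, 21:tri, 22:tri, 23:tri, 24:tri edges: (9,0,ck); (9,2,c); (9,3,c); (9,4,c); (14,0,c); (14,11,c); (14,13,c); (15,3,c); (15,11,c); (15,12,c); (16,5,c); (16,12,c); (16,13,c); (17,11,c); (17,12,c); (17,13,c); (21,2,c); (21,18,c); (21,20,c); (22,3,c); (22,18,c); (22,19,c); (23,5,c); (23,19,c); (23,20,c); (24,18,c); (24,19,c); (24,20,c)
final:
nodes: 0:vx, 2:vx, 3:vx, 4:vx, 5:vx, 9:tri, 11:vx, 12:vx, 13:vx, 14:tri, 15:tri, 16:tri, 17:tri, 18:vx, 19:vx, 20:vx, 21:tri, 22:tri, 23:tri, 24:tri
edges: (9,0,ck); (9,2,c); (9,3,c); (9,4,c); (14,0,c); (14,11,c); (14,13,c); (15,3,c); (15,11,c); (15,12,c); (16,5,c); (16,12,c); (16,13,c); (17,11,c); (17,12,c); (17,13,c); (21,2,c); (21,18,c); (21,20,c); (22,3,c); (22,18,c); (22,19,c); (23,5,c); (23,19,c); (23,20,c); (24,18,c); (24,19,c); (24,20,c)


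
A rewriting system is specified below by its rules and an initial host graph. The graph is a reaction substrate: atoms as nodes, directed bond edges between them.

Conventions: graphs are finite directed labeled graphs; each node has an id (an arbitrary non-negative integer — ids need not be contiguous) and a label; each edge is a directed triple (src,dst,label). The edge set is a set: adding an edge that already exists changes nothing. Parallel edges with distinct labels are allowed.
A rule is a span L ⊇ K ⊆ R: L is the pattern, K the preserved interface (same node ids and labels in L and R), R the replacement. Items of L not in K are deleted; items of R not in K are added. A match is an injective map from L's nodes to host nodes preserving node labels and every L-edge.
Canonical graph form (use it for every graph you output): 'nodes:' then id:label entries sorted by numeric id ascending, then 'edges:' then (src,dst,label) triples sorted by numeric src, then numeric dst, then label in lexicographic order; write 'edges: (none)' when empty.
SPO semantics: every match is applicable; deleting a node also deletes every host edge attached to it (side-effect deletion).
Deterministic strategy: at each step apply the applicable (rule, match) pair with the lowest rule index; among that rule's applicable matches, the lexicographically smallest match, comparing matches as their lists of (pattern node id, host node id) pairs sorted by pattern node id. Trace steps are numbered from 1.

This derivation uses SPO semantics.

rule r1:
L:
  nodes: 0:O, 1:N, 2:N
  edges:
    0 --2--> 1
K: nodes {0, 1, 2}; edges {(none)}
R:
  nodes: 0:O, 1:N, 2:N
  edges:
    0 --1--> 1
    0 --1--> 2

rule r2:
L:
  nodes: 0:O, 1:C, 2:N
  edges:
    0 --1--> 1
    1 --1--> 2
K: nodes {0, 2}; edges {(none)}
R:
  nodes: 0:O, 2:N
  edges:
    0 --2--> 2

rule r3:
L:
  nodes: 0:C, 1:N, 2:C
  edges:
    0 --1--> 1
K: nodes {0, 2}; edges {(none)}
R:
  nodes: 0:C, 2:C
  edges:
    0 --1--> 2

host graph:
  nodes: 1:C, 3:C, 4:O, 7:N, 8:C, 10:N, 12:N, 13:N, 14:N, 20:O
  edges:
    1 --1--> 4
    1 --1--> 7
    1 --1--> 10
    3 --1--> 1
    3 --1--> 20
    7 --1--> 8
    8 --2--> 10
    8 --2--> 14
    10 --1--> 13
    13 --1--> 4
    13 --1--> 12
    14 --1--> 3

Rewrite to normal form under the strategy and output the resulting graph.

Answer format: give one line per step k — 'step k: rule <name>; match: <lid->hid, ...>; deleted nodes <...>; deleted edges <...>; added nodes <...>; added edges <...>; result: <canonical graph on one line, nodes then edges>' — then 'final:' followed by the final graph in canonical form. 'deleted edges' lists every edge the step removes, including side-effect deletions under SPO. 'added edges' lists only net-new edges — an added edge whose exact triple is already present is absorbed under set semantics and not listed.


step 1: rule r3; match: 0->1, 1->7, 2->3; deleted nodes 7; deleted edges (1,7,1); (7,8,1); added nodes (none); added edges (1,3,1); result: nodes: 1:C, 3:C, 4:O, 8:C, 10:N, 12:N, 13:N, 14:N, 20:O edges: (1,3,1); (1,4,1); (1,10,1); (3,1,1); (3,20,1); (8,10,2); (8,14,2); (10,13,1); (13,4,1); (13,12,1); (14,3,1)
step 2: rule r3; match: 0->1, 1->10, 2->3; deleted nodes 10; deleted edges (1,10,1); (8,10,2); (10,13,1); added nodes (none); added edges (none); result: nodes: 1:C, 3:C, 4:O, 8:C, 12:N, 13:N, 14:N, 20:O edges: (1,3,1); (1,4,1); (3,1,1); (3,20,1); (8,14,2); (13,4,1); (13,12,1); (14,3,1)
final:
nodes: 1:C, 3:C, 4:O, 8:C, 12:N, 13:N, 14:N, 20:O
edges: (1,3,1); (1,4,1); (3,1,1); (3,20,1); (8,14,2); (13,4,1); (13,12,1); (14,3,1)
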